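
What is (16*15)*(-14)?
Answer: -3360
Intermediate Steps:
(16*15)*(-14) = 240*(-14) = -3360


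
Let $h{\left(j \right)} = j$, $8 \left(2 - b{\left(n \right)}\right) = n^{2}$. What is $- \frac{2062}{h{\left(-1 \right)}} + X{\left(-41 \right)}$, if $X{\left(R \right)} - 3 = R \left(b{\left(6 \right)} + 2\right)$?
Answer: $\frac{4171}{2} \approx 2085.5$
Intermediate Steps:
$b{\left(n \right)} = 2 - \frac{n^{2}}{8}$
$X{\left(R \right)} = 3 - \frac{R}{2}$ ($X{\left(R \right)} = 3 + R \left(\left(2 - \frac{6^{2}}{8}\right) + 2\right) = 3 + R \left(\left(2 - \frac{9}{2}\right) + 2\right) = 3 + R \left(- \frac{5}{2} + 2\right) = 3 + R \left(- \frac{1}{2}\right) = 3 - \frac{R}{2}$)
$- \frac{2062}{h{\left(-1 \right)}} + X{\left(-41 \right)} = - \frac{2062}{-1} + \left(3 - - \frac{41}{2}\right) = \left(-2062\right) \left(-1\right) + \left(3 + \frac{41}{2}\right) = 2062 + \frac{47}{2} = \frac{4171}{2}$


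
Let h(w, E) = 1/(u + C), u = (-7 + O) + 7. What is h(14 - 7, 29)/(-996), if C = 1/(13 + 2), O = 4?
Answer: -5/20252 ≈ -0.00024689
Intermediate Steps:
C = 1/15 ≈ 0.066667
u = 4 (u = (-7 + 4) + 7 = -3 + 7 = 4)
h(w, E) = 15/61 (h(w, E) = 1/(4 + 1/15) = 1/(61/15) = 15/61)
h(14 - 7, 29)/(-996) = (15/61)/(-996) = (15/61)*(-1/996) = -5/20252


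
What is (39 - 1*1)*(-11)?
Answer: -418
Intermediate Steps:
(39 - 1*1)*(-11) = (39 - 1)*(-11) = 38*(-11) = -418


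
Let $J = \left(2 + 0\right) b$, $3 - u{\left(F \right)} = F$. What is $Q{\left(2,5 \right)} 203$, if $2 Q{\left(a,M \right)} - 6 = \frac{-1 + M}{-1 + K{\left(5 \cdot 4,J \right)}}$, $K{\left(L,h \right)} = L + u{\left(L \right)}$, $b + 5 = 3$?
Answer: $812$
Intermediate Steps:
$b = -2$ ($b = -5 + 3 = -2$)
$u{\left(F \right)} = 3 - F$
$J = -4$ ($J = \left(2 + 0\right) \left(-2\right) = 2 \left(-2\right) = -4$)
$K{\left(L,h \right)} = 3$ ($K{\left(L,h \right)} = L - \left(-3 + L\right) = 3$)
$Q{\left(a,M \right)} = \frac{11}{4} + \frac{M}{4}$ ($Q{\left(a,M \right)} = 3 + \frac{\left(-1 + M\right) \frac{1}{-1 + 3}}{2} = 3 + \frac{\left(-1 + M\right) \frac{1}{2}}{2} = 3 + \frac{- \frac{1}{2} + \frac{M}{2}}{2} = 3 + \left(- \frac{1}{4} + \frac{M}{4}\right) = \frac{11}{4} + \frac{M}{4}$)
$Q{\left(2,5 \right)} 203 = \left(\frac{11}{4} + \frac{1}{4} \cdot 5\right) 203 = \left(\frac{11}{4} + \frac{5}{4}\right) 203 = 4 \cdot 203 = 812$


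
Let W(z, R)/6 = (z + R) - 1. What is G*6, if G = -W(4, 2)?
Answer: -180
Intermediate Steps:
W(z, R) = -6 + 6*R + 6*z (W(z, R) = 6*((z + R) - 1) = 6*((R + z) - 1) = 6*(-1 + R + z) = -6 + 6*R + 6*z)
G = -30 (G = -(-6 + 6*2 + 6*4) = -(-6 + 12 + 24) = -1*30 = -30)
G*6 = -30*6 = -180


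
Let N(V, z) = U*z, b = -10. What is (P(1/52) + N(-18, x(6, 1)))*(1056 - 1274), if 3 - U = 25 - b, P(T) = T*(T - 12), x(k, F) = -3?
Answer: -28226749/1352 ≈ -20878.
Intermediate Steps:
P(T) = T*(-12 + T)
U = -32 (U = 3 - (25 - 1*(-10)) = 3 - (25 + 10) = 3 - 1*35 = 3 - 35 = -32)
N(V, z) = -32*z
(P(1/52) + N(-18, x(6, 1)))*(1056 - 1274) = ((1/52)*(-12 + 1/52) - 32*(-3))*(1056 - 1274) = ((1*(1/52))*(-12 + 1*(1/52)) + 96)*(-218) = ((-12 + 1/52)/52 + 96)*(-218) = ((1/52)*(-623/52) + 96)*(-218) = (-623/2704 + 96)*(-218) = (258961/2704)*(-218) = -28226749/1352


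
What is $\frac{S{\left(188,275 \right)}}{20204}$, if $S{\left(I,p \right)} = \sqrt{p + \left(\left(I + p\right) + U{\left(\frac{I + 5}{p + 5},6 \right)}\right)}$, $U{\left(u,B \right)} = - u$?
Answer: $\frac{\sqrt{14451290}}{2828560} \approx 0.001344$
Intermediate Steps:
$S{\left(I,p \right)} = \sqrt{I + 2 p - \frac{5 + I}{5 + p}}$ ($S{\left(I,p \right)} = \sqrt{p - \left(- I - p + \frac{I + 5}{p + 5}\right)} = \sqrt{p - \left(- I - p + \frac{5 + I}{5 + p}\right)} = \sqrt{p + \left(I + p - \frac{5 + I}{5 + p}\right)} = \sqrt{I + 2 p - \frac{5 + I}{5 + p}}$)
$\frac{S{\left(188,275 \right)}}{20204} = \frac{\sqrt{\frac{-5 - 188 + \left(5 + 275\right) \left(188 + 2 \cdot 275\right)}{5 + 275}}}{20204} = \sqrt{\frac{-5 - 188 + 280 \left(188 + 550\right)}{280}} \cdot \frac{1}{20204} = \sqrt{\frac{-5 - 188 + 280 \cdot 738}{280}} \cdot \frac{1}{20204} = \sqrt{\frac{-5 - 188 + 206640}{280}} \cdot \frac{1}{20204} = \sqrt{\frac{1}{280} \cdot 206447} \cdot \frac{1}{20204} = \sqrt{\frac{206447}{280}} \cdot \frac{1}{20204} = \frac{\sqrt{14451290}}{140} \cdot \frac{1}{20204} = \frac{\sqrt{14451290}}{2828560}$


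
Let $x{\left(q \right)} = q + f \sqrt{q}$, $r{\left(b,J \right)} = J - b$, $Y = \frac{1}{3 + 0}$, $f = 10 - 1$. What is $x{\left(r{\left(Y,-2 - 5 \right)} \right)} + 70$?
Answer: $\frac{188}{3} + 3 i \sqrt{66} \approx 62.667 + 24.372 i$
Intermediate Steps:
$f = 9$ ($f = 10 - 1 = 9$)
$Y = \frac{1}{3} \approx 0.33333$
$x{\left(q \right)} = q + 9 \sqrt{q}$
$x{\left(r{\left(Y,-2 - 5 \right)} \right)} + 70 = \left(\left(\left(-2 - 5\right) - \frac{1}{3}\right) + 9 \sqrt{\left(-2 - 5\right) - \frac{1}{3}}\right) + 70 = \left(\left(-7 - \frac{1}{3}\right) + 9 \sqrt{-7 - \frac{1}{3}}\right) + 70 = \left(- \frac{22}{3} + 9 \sqrt{- \frac{22}{3}}\right) + 70 = \left(- \frac{22}{3} + 9 \frac{i \sqrt{66}}{3}\right) + 70 = \left(- \frac{22}{3} + 3 i \sqrt{66}\right) + 70 = \frac{188}{3} + 3 i \sqrt{66}$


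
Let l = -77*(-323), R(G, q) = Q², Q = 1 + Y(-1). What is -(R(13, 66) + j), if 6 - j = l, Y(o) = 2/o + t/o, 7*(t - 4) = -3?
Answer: 1217361/49 ≈ 24844.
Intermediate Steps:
t = 25/7 (t = 4 + (⅐)*(-3) = 4 - 3/7 = 25/7 ≈ 3.5714)
Y(o) = 39/(7*o) (Y(o) = 2/o + 25/(7*o) = 39/(7*o))
Q = -32/7 (Q = 1 + (39/7)/(-1) = 1 + (39/7)*(-1) = 1 - 39/7 = -32/7 ≈ -4.5714)
R(G, q) = 1024/49 (R(G, q) = (-32/7)² = 1024/49)
l = 24871
j = -24865 (j = 6 - 1*24871 = 6 - 24871 = -24865)
-(R(13, 66) + j) = -(1024/49 - 24865) = -1*(-1217361/49) = 1217361/49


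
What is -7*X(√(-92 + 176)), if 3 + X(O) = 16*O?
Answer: 21 - 224*√21 ≈ -1005.5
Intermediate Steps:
X(O) = -3 + 16*O
-7*X(√(-92 + 176)) = -7*(-3 + 16*√(-92 + 176)) = -7*(-3 + 16*√84) = -7*(-3 + 16*(2*√21)) = -7*(-3 + 32*√21) = 21 - 224*√21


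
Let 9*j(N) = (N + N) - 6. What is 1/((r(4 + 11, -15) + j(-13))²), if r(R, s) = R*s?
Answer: 81/4231249 ≈ 1.9143e-5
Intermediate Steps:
j(N) = -⅔ + 2*N/9 (j(N) = ((N + N) - 6)/9 = (2*N - 6)/9 = (-6 + 2*N)/9 = -⅔ + 2*N/9)
1/((r(4 + 11, -15) + j(-13))²) = 1/(((4 + 11)*(-15) + (-⅔ + (2/9)*(-13)))²) = 1/((15*(-15) + (-⅔ - 26/9))²) = 1/((-225 - 32/9)²) = 1/((-2057/9)²) = 1/(4231249/81) = 81/4231249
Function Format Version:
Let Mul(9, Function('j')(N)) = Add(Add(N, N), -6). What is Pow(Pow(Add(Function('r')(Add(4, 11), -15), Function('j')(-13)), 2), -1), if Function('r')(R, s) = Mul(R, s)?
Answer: Rational(81, 4231249) ≈ 1.9143e-5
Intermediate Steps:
Function('j')(N) = Add(Rational(-2, 3), Mul(Rational(2, 9), N)) (Function('j')(N) = Mul(Rational(1, 9), Add(Add(N, N), -6)) = Mul(Rational(1, 9), Add(Mul(2, N), -6)) = Mul(Rational(1, 9), Add(-6, Mul(2, N))) = Add(Rational(-2, 3), Mul(Rational(2, 9), N)))
Pow(Pow(Add(Function('r')(Add(4, 11), -15), Function('j')(-13)), 2), -1) = Pow(Pow(Add(Mul(Add(4, 11), -15), Add(Rational(-2, 3), Mul(Rational(2, 9), -13))), 2), -1) = Pow(Pow(Add(Mul(15, -15), Add(Rational(-2, 3), Rational(-26, 9))), 2), -1) = Pow(Pow(Add(-225, Rational(-32, 9)), 2), -1) = Pow(Pow(Rational(-2057, 9), 2), -1) = Pow(Rational(4231249, 81), -1) = Rational(81, 4231249)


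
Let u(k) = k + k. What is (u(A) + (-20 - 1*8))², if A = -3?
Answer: 1156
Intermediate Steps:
u(k) = 2*k
(u(A) + (-20 - 1*8))² = (2*(-3) + (-20 - 1*8))² = (-6 + (-20 - 8))² = (-6 - 28)² = (-34)² = 1156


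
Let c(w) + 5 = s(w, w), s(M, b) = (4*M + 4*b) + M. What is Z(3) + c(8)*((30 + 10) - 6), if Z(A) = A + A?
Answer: 2284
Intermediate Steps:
s(M, b) = 4*b + 5*M
Z(A) = 2*A
c(w) = -5 + 9*w (c(w) = -5 + (4*w + 5*w) = -5 + 9*w)
Z(3) + c(8)*((30 + 10) - 6) = 2*3 + (-5 + 9*8)*((30 + 10) - 6) = 6 + (-5 + 72)*(40 - 6) = 6 + 67*34 = 6 + 2278 = 2284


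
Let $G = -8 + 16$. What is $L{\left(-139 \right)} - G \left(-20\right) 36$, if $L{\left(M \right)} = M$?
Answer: $5621$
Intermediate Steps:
$G = 8$
$L{\left(-139 \right)} - G \left(-20\right) 36 = -139 - 8 \left(-20\right) 36 = -139 - \left(-160\right) 36 = -139 - -5760 = -139 + 5760 = 5621$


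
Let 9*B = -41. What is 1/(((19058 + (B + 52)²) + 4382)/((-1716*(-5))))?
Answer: 63180/189179 ≈ 0.33397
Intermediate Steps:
B = -41/9 (B = (⅑)*(-41) = -41/9 ≈ -4.5556)
1/(((19058 + (B + 52)²) + 4382)/((-1716*(-5)))) = 1/(((19058 + (-41/9 + 52)²) + 4382)/((-1716*(-5)))) = 1/(((19058 + (427/9)²) + 4382)/8580) = 1/(((19058 + 182329/81) + 4382)*(1/8580)) = 1/((1726027/81 + 4382)*(1/8580)) = 1/((2080969/81)*(1/8580)) = 1/(189179/63180) = 63180/189179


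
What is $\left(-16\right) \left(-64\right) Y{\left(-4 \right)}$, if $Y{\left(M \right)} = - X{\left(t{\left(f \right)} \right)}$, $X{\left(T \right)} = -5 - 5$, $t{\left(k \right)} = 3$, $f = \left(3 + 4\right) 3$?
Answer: $10240$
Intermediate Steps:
$f = 21$ ($f = 7 \cdot 3 = 21$)
$X{\left(T \right)} = -10$ ($X{\left(T \right)} = -5 - 5 = -10$)
$Y{\left(M \right)} = 10$ ($Y{\left(M \right)} = \left(-1\right) \left(-10\right) = 10$)
$\left(-16\right) \left(-64\right) Y{\left(-4 \right)} = \left(-16\right) \left(-64\right) 10 = 1024 \cdot 10 = 10240$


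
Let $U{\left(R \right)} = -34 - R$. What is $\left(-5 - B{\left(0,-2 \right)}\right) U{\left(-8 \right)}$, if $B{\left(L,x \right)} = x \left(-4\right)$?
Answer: $338$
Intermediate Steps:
$B{\left(L,x \right)} = - 4 x$
$\left(-5 - B{\left(0,-2 \right)}\right) U{\left(-8 \right)} = \left(-5 - \left(-4\right) \left(-2\right)\right) \left(-34 - -8\right) = \left(-5 - 8\right) \left(-34 + 8\right) = \left(-5 - 8\right) \left(-26\right) = \left(-13\right) \left(-26\right) = 338$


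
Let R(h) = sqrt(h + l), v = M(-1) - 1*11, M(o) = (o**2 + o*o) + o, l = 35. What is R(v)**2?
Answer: 25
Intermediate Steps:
M(o) = o + 2*o**2 (M(o) = (o**2 + o**2) + o = 2*o**2 + o = o + 2*o**2)
v = -10 (v = -(1 + 2*(-1)) - 1*11 = -(1 - 2) - 11 = -1*(-1) - 11 = 1 - 11 = -10)
R(h) = sqrt(35 + h) (R(h) = sqrt(h + 35) = sqrt(35 + h))
R(v)**2 = (sqrt(35 - 10))**2 = (sqrt(25))**2 = 5**2 = 25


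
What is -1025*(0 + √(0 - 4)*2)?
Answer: -4100*I ≈ -4100.0*I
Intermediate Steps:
-1025*(0 + √(0 - 4)*2) = -1025*(0 + √(-4)*2) = -1025*(0 + (2*I)*2) = -1025*(0 + 4*I) = -4100*I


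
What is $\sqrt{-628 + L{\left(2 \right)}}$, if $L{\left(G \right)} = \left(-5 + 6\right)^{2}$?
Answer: $i \sqrt{627} \approx 25.04 i$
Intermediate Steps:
$L{\left(G \right)} = 1$ ($L{\left(G \right)} = 1^{2} = 1$)
$\sqrt{-628 + L{\left(2 \right)}} = \sqrt{-628 + 1} = \sqrt{-627} = i \sqrt{627}$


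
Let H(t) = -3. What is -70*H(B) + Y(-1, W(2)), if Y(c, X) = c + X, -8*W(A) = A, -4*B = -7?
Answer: 835/4 ≈ 208.75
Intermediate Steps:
B = 7/4 (B = -¼*(-7) = 7/4 ≈ 1.7500)
W(A) = -A/8
Y(c, X) = X + c
-70*H(B) + Y(-1, W(2)) = -70*(-3) + (-⅛*2 - 1) = 210 + (-¼ - 1) = 210 - 5/4 = 835/4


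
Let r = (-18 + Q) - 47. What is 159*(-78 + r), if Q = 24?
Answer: -18921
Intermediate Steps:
r = -41 (r = (-18 + 24) - 47 = 6 - 47 = -41)
159*(-78 + r) = 159*(-78 - 41) = 159*(-119) = -18921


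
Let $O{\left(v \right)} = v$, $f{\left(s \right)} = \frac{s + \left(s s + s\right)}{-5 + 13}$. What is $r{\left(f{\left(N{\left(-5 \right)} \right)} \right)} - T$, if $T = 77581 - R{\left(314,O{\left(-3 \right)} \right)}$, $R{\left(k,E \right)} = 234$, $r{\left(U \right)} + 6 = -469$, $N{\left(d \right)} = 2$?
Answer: $-77822$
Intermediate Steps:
$f{\left(s \right)} = \frac{s}{4} + \frac{s^{2}}{8}$ ($f{\left(s \right)} = \frac{s + \left(s^{2} + s\right)}{8} = \left(s + \left(s + s^{2}\right)\right) \frac{1}{8} = \left(s^{2} + 2 s\right) \frac{1}{8} = \frac{s}{4} + \frac{s^{2}}{8}$)
$r{\left(U \right)} = -475$ ($r{\left(U \right)} = -6 - 469 = -475$)
$T = 77347$ ($T = 77581 - 234 = 77347$)
$r{\left(f{\left(N{\left(-5 \right)} \right)} \right)} - T = -475 - 77347 = -77822$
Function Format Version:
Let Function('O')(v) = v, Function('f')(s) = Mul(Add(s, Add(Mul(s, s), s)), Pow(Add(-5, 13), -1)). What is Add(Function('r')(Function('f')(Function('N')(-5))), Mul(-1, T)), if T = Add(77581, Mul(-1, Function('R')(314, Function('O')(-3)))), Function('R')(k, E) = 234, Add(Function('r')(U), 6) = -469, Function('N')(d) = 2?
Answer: -77822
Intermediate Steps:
Function('f')(s) = Add(Mul(Rational(1, 4), s), Mul(Rational(1, 8), Pow(s, 2))) (Function('f')(s) = Mul(Add(s, Add(Pow(s, 2), s)), Pow(8, -1)) = Mul(Add(s, Add(s, Pow(s, 2))), Rational(1, 8)) = Mul(Add(Pow(s, 2), Mul(2, s)), Rational(1, 8)) = Add(Mul(Rational(1, 4), s), Mul(Rational(1, 8), Pow(s, 2))))
Function('r')(U) = -475 (Function('r')(U) = Add(-6, -469) = -475)
T = 77347 (T = Add(77581, Mul(-1, 234)) = Add(77581, -234) = 77347)
Add(Function('r')(Function('f')(Function('N')(-5))), Mul(-1, T)) = Add(-475, Mul(-1, 77347)) = Add(-475, -77347) = -77822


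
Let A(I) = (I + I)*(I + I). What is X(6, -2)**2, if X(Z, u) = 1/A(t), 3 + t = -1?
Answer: 1/4096 ≈ 0.00024414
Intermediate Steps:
t = -4 (t = -3 - 1 = -4)
A(I) = 4*I**2 (A(I) = (2*I)*(2*I) = 4*I**2)
X(Z, u) = 1/64 (X(Z, u) = 1/(4*(-4)**2) = 1/(4*16) = 1/64)
X(6, -2)**2 = (1/64)**2 = 1/4096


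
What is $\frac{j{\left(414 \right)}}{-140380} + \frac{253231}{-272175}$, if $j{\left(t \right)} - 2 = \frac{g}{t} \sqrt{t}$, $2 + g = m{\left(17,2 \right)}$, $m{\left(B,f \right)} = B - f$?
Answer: $- \frac{3554911213}{3820792650} - \frac{13 \sqrt{46}}{19372440} \approx -0.93042$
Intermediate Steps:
$g = 13$ ($g = -2 + \left(17 - 2\right) = -2 + 15 = 13$)
$j{\left(t \right)} = 2 + \frac{13}{\sqrt{t}}$ ($j{\left(t \right)} = 2 + \frac{13}{t} \sqrt{t} = 2 + \frac{13}{\sqrt{t}}$)
$\frac{j{\left(414 \right)}}{-140380} + \frac{253231}{-272175} = \frac{2 + \frac{13}{3 \sqrt{46}}}{-140380} + \frac{253231}{-272175} = \left(2 + 13 \frac{\sqrt{46}}{138}\right) \left(- \frac{1}{140380}\right) + 253231 \left(- \frac{1}{272175}\right) = \left(2 + \frac{13 \sqrt{46}}{138}\right) \left(- \frac{1}{140380}\right) - \frac{253231}{272175} = \left(- \frac{1}{70190} - \frac{13 \sqrt{46}}{19372440}\right) - \frac{253231}{272175} = - \frac{3554911213}{3820792650} - \frac{13 \sqrt{46}}{19372440}$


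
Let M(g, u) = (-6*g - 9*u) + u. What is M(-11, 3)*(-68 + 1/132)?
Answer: -62825/22 ≈ -2855.7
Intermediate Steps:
M(g, u) = -8*u - 6*g (M(g, u) = (-9*u - 6*g) + u = -8*u - 6*g)
M(-11, 3)*(-68 + 1/132) = (-8*3 - 6*(-11))*(-68 + 1/132) = (-24 + 66)*(-68 + 1/132) = 42*(-8975/132) = -62825/22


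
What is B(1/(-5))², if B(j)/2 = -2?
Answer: 16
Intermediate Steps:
B(j) = -4 (B(j) = 2*(-2) = -4)
B(1/(-5))² = (-4)² = 16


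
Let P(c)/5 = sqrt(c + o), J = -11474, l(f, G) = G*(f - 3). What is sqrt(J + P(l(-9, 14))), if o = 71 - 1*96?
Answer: sqrt(-11474 + 5*I*sqrt(193)) ≈ 0.3242 + 107.12*I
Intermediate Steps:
l(f, G) = G*(-3 + f)
o = -25 (o = 71 - 96 = -25)
P(c) = 5*sqrt(-25 + c) (P(c) = 5*sqrt(c - 25) = 5*sqrt(-25 + c))
sqrt(J + P(l(-9, 14))) = sqrt(-11474 + 5*sqrt(-25 + 14*(-3 - 9))) = sqrt(-11474 + 5*sqrt(-25 + 14*(-12))) = sqrt(-11474 + 5*sqrt(-25 - 168)) = sqrt(-11474 + 5*sqrt(-193)) = sqrt(-11474 + 5*(I*sqrt(193))) = sqrt(-11474 + 5*I*sqrt(193))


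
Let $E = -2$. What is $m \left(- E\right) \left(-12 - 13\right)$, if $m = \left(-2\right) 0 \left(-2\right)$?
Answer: $0$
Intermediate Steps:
$m = 0$ ($m = 0 \left(-2\right) = 0$)
$m \left(- E\right) \left(-12 - 13\right) = 0 \left(\left(-1\right) \left(-2\right)\right) \left(-12 - 13\right) = 0 \cdot 2 \left(-25\right) = 0 \left(-25\right) = 0$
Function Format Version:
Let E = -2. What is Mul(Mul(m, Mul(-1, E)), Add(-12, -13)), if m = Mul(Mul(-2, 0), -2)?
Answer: 0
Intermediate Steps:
m = 0 (m = Mul(0, -2) = 0)
Mul(Mul(m, Mul(-1, E)), Add(-12, -13)) = Mul(Mul(0, Mul(-1, -2)), Add(-12, -13)) = Mul(Mul(0, 2), -25) = Mul(0, -25) = 0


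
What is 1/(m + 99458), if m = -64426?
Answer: 1/35032 ≈ 2.8545e-5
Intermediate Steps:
1/(m + 99458) = 1/(-64426 + 99458) = 1/35032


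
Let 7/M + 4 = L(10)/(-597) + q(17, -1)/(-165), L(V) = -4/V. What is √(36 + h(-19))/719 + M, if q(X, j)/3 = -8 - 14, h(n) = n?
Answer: -20895/10744 + √17/719 ≈ -1.9391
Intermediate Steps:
q(X, j) = -66 (q(X, j) = 3*(-8 - 14) = 3*(-22) = -66)
M = -20895/10744 (M = 7/(-4 + (-4/10/(-597) - 66/(-165))) = 7/(-4 + (-4*⅒*(-1/597) - 66*(-1/165))) = 7/(-4 + (-⅖*(-1/597) + ⅖)) = 7/(-4 + (2/2985 + ⅖)) = 7/(-4 + 1196/2985) = 7/(-10744/2985) = 7*(-2985/10744) = -20895/10744 ≈ -1.9448)
√(36 + h(-19))/719 + M = √(36 - 19)/719 - 20895/10744 = √17*(1/719) - 20895/10744 = √17/719 - 20895/10744 = -20895/10744 + √17/719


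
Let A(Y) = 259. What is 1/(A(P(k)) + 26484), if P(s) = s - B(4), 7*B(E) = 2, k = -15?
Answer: 1/26743 ≈ 3.7393e-5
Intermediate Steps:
B(E) = 2/7 (B(E) = (⅐)*2 = 2/7)
P(s) = -2/7 + s (P(s) = s - 1*2/7 = s - 2/7 = -2/7 + s)
1/(A(P(k)) + 26484) = 1/(259 + 26484) = 1/26743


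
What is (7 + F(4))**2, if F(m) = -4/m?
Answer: 36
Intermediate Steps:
F(m) = -4/m
(7 + F(4))**2 = (7 - 4/4)**2 = (7 - 4*1/4)**2 = (7 - 1)**2 = 6**2 = 36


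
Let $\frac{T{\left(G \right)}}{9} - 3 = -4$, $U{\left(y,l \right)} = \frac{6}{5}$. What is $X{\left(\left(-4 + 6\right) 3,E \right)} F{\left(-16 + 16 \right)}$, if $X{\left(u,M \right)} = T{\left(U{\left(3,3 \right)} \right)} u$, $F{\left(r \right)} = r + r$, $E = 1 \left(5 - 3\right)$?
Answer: $0$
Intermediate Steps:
$U{\left(y,l \right)} = \frac{6}{5}$ ($U{\left(y,l \right)} = 6 \cdot \frac{1}{5} = \frac{6}{5}$)
$E = 2$ ($E = 1 \cdot 2 = 2$)
$T{\left(G \right)} = -9$ ($T{\left(G \right)} = 27 + 9 \left(-4\right) = 27 - 36 = -9$)
$F{\left(r \right)} = 2 r$
$X{\left(u,M \right)} = - 9 u$
$X{\left(\left(-4 + 6\right) 3,E \right)} F{\left(-16 + 16 \right)} = - 9 \left(-4 + 6\right) 3 \cdot 2 \left(-16 + 16\right) = - 9 \cdot 2 \cdot 3 \cdot 2 \cdot 0 = \left(-9\right) 6 \cdot 0 = \left(-54\right) 0 = 0$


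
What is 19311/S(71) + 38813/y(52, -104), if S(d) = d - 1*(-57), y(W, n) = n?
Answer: -369965/1664 ≈ -222.33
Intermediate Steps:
S(d) = 57 + d (S(d) = d + 57 = 57 + d)
19311/S(71) + 38813/y(52, -104) = 19311/(57 + 71) + 38813/(-104) = 19311/128 + 38813*(-1/104) = 19311*(1/128) - 38813/104 = 19311/128 - 38813/104 = -369965/1664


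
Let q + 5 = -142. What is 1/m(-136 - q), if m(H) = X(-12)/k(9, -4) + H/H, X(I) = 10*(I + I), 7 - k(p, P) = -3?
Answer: -1/23 ≈ -0.043478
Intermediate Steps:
q = -147 (q = -5 - 142 = -147)
k(p, P) = 10 (k(p, P) = 7 - 1*(-3) = 7 + 3 = 10)
X(I) = 20*I (X(I) = 10*(2*I) = 20*I)
m(H) = -23 (m(H) = (20*(-12))/10 + H/H = -240*⅒ + 1 = -24 + 1 = -23)
1/m(-136 - q) = 1/(-23) = -1/23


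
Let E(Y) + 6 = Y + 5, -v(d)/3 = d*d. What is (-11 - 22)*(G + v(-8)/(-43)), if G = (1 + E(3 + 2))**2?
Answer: -41811/43 ≈ -972.35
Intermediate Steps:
v(d) = -3*d**2 (v(d) = -3*d*d = -3*d**2)
E(Y) = -1 + Y (E(Y) = -6 + (Y + 5) = -6 + (5 + Y) = -1 + Y)
G = 25 (G = (1 + (-1 + (3 + 2)))**2 = (1 + (-1 + 5))**2 = (1 + 4)**2 = 5**2 = 25)
(-11 - 22)*(G + v(-8)/(-43)) = (-11 - 22)*(25 - 3*(-8)**2/(-43)) = -33*(25 - 3*64*(-1/43)) = -33*(25 - 192*(-1/43)) = -33*(25 + 192/43) = -33*1267/43 = -41811/43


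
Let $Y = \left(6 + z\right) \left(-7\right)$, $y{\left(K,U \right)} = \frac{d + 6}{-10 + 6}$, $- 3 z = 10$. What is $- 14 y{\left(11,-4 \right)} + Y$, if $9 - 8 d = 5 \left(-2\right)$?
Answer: $\frac{511}{48} \approx 10.646$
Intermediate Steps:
$d = \frac{19}{8}$ ($d = \frac{9}{8} - \frac{5 \left(-2\right)}{8} = \frac{9}{8} - - \frac{5}{4} = \frac{9}{8} + \frac{5}{4} = \frac{19}{8} \approx 2.375$)
$z = - \frac{10}{3}$ ($z = \left(- \frac{1}{3}\right) 10 = - \frac{10}{3} \approx -3.3333$)
$y{\left(K,U \right)} = - \frac{67}{32}$ ($y{\left(K,U \right)} = \frac{\frac{19}{8} + 6}{-10 + 6} = \frac{67}{8 \left(-4\right)} = \frac{67}{8} \left(- \frac{1}{4}\right) = - \frac{67}{32}$)
$Y = - \frac{56}{3}$ ($Y = \left(6 - \frac{10}{3}\right) \left(-7\right) = \frac{8}{3} \left(-7\right) = - \frac{56}{3} \approx -18.667$)
$- 14 y{\left(11,-4 \right)} + Y = \left(-14\right) \left(- \frac{67}{32}\right) - \frac{56}{3} = \frac{469}{16} - \frac{56}{3} = \frac{511}{48}$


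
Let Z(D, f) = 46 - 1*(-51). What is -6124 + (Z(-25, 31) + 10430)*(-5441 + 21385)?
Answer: 167836364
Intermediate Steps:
Z(D, f) = 97 (Z(D, f) = 46 + 51 = 97)
-6124 + (Z(-25, 31) + 10430)*(-5441 + 21385) = -6124 + (97 + 10430)*(-5441 + 21385) = -6124 + 10527*15944 = -6124 + 167842488 = 167836364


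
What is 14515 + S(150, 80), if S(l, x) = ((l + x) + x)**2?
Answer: 110615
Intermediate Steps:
S(l, x) = (l + 2*x)**2
14515 + S(150, 80) = 14515 + (150 + 2*80)**2 = 14515 + (150 + 160)**2 = 14515 + 310**2 = 14515 + 96100 = 110615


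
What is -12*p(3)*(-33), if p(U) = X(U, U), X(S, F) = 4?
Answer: 1584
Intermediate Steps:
p(U) = 4
-12*p(3)*(-33) = -12*4*(-33) = -48*(-33) = 1584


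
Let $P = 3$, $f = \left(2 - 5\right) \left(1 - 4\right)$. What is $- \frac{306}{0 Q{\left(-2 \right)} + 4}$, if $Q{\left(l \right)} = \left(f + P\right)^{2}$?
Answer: $- \frac{153}{2} \approx -76.5$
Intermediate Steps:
$f = 9$ ($f = \left(-3\right) \left(-3\right) = 9$)
$Q{\left(l \right)} = 144$ ($Q{\left(l \right)} = \left(9 + 3\right)^{2} = 12^{2} = 144$)
$- \frac{306}{0 Q{\left(-2 \right)} + 4} = - \frac{306}{0 \cdot 144 + 4} = - \frac{306}{0 + 4} = - \frac{306}{4} = \left(-306\right) \frac{1}{4} = - \frac{153}{2}$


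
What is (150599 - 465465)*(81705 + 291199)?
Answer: -117414790864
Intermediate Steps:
(150599 - 465465)*(81705 + 291199) = -314866*372904 = -117414790864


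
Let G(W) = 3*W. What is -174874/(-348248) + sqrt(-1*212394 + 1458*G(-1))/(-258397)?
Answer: 87437/174124 - 8*I*sqrt(3387)/258397 ≈ 0.50215 - 0.0018018*I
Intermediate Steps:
-174874/(-348248) + sqrt(-1*212394 + 1458*G(-1))/(-258397) = -174874/(-348248) + sqrt(-1*212394 + 1458*(3*(-1)))/(-258397) = -174874*(-1/348248) + sqrt(-212394 + 1458*(-3))*(-1/258397) = 87437/174124 + sqrt(-212394 - 4374)*(-1/258397) = 87437/174124 + sqrt(-216768)*(-1/258397) = 87437/174124 + (8*I*sqrt(3387))*(-1/258397) = 87437/174124 - 8*I*sqrt(3387)/258397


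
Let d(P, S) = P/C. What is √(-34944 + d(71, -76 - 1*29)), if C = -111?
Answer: I*√430552905/111 ≈ 186.93*I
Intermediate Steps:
d(P, S) = -P/111 (d(P, S) = P/(-111) = P*(-1/111) = -P/111)
√(-34944 + d(71, -76 - 1*29)) = √(-34944 - 1/111*71) = √(-34944 - 71/111) = √(-3878855/111) = I*√430552905/111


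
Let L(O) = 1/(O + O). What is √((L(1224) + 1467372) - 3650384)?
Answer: 5*I*√3633929095/204 ≈ 1477.5*I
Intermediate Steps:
L(O) = 1/(2*O)
√((L(1224) + 1467372) - 3650384) = √(((½)/1224 + 1467372) - 3650384) = √(((½)*(1/1224) + 1467372) - 3650384) = √((1/2448 + 1467372) - 3650384) = √(3592126657/2448 - 3650384) = √(-5344013375/2448) = 5*I*√3633929095/204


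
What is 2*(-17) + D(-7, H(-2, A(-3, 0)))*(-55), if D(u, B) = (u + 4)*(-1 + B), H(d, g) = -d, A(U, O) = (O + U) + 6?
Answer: 131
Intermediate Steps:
A(U, O) = 6 + O + U
D(u, B) = (-1 + B)*(4 + u) (D(u, B) = (4 + u)*(-1 + B) = (-1 + B)*(4 + u))
2*(-17) + D(-7, H(-2, A(-3, 0)))*(-55) = 2*(-17) + (-4 - 1*(-7) + 4*(-1*(-2)) - 1*(-2)*(-7))*(-55) = -34 + (-4 + 7 + 4*2 + 2*(-7))*(-55) = -34 + (-4 + 7 + 8 - 14)*(-55) = -34 - 3*(-55) = -34 + 165 = 131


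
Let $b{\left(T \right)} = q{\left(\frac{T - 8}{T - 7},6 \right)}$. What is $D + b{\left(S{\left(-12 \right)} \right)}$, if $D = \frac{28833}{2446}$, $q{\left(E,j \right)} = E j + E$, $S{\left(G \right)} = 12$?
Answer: $\frac{212653}{12230} \approx 17.388$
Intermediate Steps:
$q{\left(E,j \right)} = E + E j$
$b{\left(T \right)} = \frac{7 \left(-8 + T\right)}{-7 + T}$ ($b{\left(T \right)} = \frac{T - 8}{T - 7} \left(1 + 6\right) = \frac{-8 + T}{-7 + T} 7 = \frac{7 \left(-8 + T\right)}{-7 + T}$)
$D = \frac{28833}{2446}$ ($D = 28833 \cdot \frac{1}{2446} = \frac{28833}{2446} \approx 11.788$)
$D + b{\left(S{\left(-12 \right)} \right)} = \frac{28833}{2446} + \frac{7 \left(-8 + 12\right)}{-7 + 12} = \frac{28833}{2446} + 7 \cdot \frac{1}{5} \cdot 4 = \frac{28833}{2446} + \frac{28}{5} = \frac{212653}{12230}$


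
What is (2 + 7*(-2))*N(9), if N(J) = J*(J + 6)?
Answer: -1620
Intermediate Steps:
N(J) = J*(6 + J)
(2 + 7*(-2))*N(9) = (2 + 7*(-2))*(9*(6 + 9)) = (2 - 14)*(9*15) = -12*135 = -1620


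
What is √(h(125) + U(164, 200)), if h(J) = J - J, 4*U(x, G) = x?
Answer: √41 ≈ 6.4031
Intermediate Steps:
U(x, G) = x/4
h(J) = 0
√(h(125) + U(164, 200)) = √(0 + (¼)*164) = √(0 + 41) = √41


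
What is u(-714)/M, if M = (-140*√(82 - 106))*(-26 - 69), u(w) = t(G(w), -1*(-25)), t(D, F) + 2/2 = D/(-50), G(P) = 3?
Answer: 53*I*√6/7980000 ≈ 1.6269e-5*I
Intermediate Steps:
t(D, F) = -1 - D/50 (t(D, F) = -1 + D/(-50) = -1 + D*(-1/50) = -1 - D/50)
u(w) = -53/50 (u(w) = -1 - 1/50*3 = -1 - 3/50 = -53/50)
M = 26600*I*√6 (M = -280*I*√6*(-95) = 26600*I*√6 ≈ 65156.0*I)
u(-714)/M = -53*(-I*√6/159600)/50 = -(-53)*I*√6/7980000 = 53*I*√6/7980000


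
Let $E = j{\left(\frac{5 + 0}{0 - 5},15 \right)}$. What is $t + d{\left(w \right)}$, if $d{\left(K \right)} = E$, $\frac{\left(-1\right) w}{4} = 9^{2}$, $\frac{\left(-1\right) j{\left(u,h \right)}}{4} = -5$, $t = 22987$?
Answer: $23007$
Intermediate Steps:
$j{\left(u,h \right)} = 20$ ($j{\left(u,h \right)} = \left(-4\right) \left(-5\right) = 20$)
$w = -324$ ($w = - 4 \cdot 9^{2} = \left(-4\right) 81 = -324$)
$E = 20$
$d{\left(K \right)} = 20$
$t + d{\left(w \right)} = 22987 + 20 = 23007$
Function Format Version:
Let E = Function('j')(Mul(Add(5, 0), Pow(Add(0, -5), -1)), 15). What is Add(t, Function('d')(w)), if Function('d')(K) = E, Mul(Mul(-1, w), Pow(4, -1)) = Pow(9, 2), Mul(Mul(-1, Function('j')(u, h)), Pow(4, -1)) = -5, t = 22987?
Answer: 23007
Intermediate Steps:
Function('j')(u, h) = 20 (Function('j')(u, h) = Mul(-4, -5) = 20)
w = -324 (w = Mul(-4, Pow(9, 2)) = Mul(-4, 81) = -324)
E = 20
Function('d')(K) = 20
Add(t, Function('d')(w)) = Add(22987, 20) = 23007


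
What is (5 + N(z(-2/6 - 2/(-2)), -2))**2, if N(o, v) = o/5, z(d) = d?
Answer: 5929/225 ≈ 26.351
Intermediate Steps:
N(o, v) = o/5 (N(o, v) = o*(1/5) = o/5)
(5 + N(z(-2/6 - 2/(-2)), -2))**2 = (5 + (-2/6 - 2/(-2))/5)**2 = (5 + (-2*1/6 - 2*(-1/2))/5)**2 = (5 + (-1/3 + 1)/5)**2 = (5 + (1/5)*(2/3))**2 = (5 + 2/15)**2 = (77/15)**2 = 5929/225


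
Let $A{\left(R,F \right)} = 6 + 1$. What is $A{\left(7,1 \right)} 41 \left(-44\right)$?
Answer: $-12628$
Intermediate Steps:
$A{\left(R,F \right)} = 7$
$A{\left(7,1 \right)} 41 \left(-44\right) = 7 \cdot 41 \left(-44\right) = 287 \left(-44\right) = -12628$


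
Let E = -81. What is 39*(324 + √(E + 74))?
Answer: 12636 + 39*I*√7 ≈ 12636.0 + 103.18*I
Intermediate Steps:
39*(324 + √(E + 74)) = 39*(324 + √(-81 + 74)) = 39*(324 + √(-7)) = 39*(324 + I*√7) = 12636 + 39*I*√7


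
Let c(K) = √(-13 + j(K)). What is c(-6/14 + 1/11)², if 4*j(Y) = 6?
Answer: -23/2 ≈ -11.500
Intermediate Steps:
j(Y) = 3/2 (j(Y) = (¼)*6 = 3/2)
c(K) = I*√46/2 (c(K) = √(-13 + 3/2) = √(-23/2) = I*√46/2)
c(-6/14 + 1/11)² = (I*√46/2)² = -23/2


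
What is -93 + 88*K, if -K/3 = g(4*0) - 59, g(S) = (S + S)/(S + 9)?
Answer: 15483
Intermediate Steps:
g(S) = 2*S/(9 + S) (g(S) = (2*S)/(9 + S) = 2*S/(9 + S))
K = 177 (K = -3*(2*(4*0)/(9 + 4*0) - 59) = -3*(2*0/(9 + 0) - 59) = -3*(2*0/9 - 59) = -3*(2*0*(⅑) - 59) = -3*(0 - 59) = -3*(-59) = 177)
-93 + 88*K = -93 + 88*177 = -93 + 15576 = 15483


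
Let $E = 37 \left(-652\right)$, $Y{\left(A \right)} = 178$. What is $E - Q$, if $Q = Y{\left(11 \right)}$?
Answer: $-24302$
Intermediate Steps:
$E = -24124$
$Q = 178$
$E - Q = -24124 - 178 = -24302$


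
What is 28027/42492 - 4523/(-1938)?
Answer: 13694869/4574972 ≈ 2.9934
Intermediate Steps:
28027/42492 - 4523/(-1938) = 28027*(1/42492) - 4523*(-1/1938) = 28027/42492 + 4523/1938 = 13694869/4574972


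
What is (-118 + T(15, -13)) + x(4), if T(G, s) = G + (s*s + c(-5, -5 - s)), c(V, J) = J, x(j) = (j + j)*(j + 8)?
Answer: 170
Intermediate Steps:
x(j) = 2*j*(8 + j) (x(j) = (2*j)*(8 + j) = 2*j*(8 + j))
T(G, s) = -5 + G + s² - s (T(G, s) = G + (s*s + (-5 - s)) = G + (s² + (-5 - s)) = G + (-5 + s² - s) = -5 + G + s² - s)
(-118 + T(15, -13)) + x(4) = (-118 + (-5 + 15 + (-13)² - 1*(-13))) + 2*4*(8 + 4) = (-118 + (-5 + 15 + 169 + 13)) + 2*4*12 = (-118 + 192) + 96 = 74 + 96 = 170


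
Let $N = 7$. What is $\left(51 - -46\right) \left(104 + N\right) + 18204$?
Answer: $28971$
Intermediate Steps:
$\left(51 - -46\right) \left(104 + N\right) + 18204 = \left(51 - -46\right) \left(104 + 7\right) + 18204 = \left(51 + 46\right) 111 + 18204 = 97 \cdot 111 + 18204 = 10767 + 18204 = 28971$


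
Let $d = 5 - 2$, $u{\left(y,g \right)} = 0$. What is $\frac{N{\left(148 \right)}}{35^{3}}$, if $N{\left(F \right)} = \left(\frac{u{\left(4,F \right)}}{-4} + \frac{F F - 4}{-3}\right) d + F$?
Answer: $- \frac{21752}{42875} \approx -0.50734$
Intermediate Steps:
$d = 3$ ($d = 5 - 2 = 3$)
$N{\left(F \right)} = 4 + F - F^{2}$ ($N{\left(F \right)} = \left(\frac{0}{-4} + \frac{F F - 4}{-3}\right) 3 + F = \left(0 \left(- \frac{1}{4}\right) + \left(F^{2} - 4\right) \left(- \frac{1}{3}\right)\right) 3 + F = \left(0 + \left(-4 + F^{2}\right) \left(- \frac{1}{3}\right)\right) 3 + F = \left(0 - \left(- \frac{4}{3} + \frac{F^{2}}{3}\right)\right) 3 + F = \left(\frac{4}{3} - \frac{F^{2}}{3}\right) 3 + F = \left(4 - F^{2}\right) + F = 4 + F - F^{2}$)
$\frac{N{\left(148 \right)}}{35^{3}} = \frac{4 + 148 - 148^{2}}{35^{3}} = \frac{4 + 148 - 21904}{42875} = \left(4 + 148 - 21904\right) \frac{1}{42875} = \left(-21752\right) \frac{1}{42875} = - \frac{21752}{42875}$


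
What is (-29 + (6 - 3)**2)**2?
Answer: 400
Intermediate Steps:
(-29 + (6 - 3)**2)**2 = (-29 + 3**2)**2 = (-29 + 9)**2 = (-20)**2 = 400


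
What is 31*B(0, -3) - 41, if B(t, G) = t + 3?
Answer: 52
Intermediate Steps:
B(t, G) = 3 + t
31*B(0, -3) - 41 = 31*(3 + 0) - 41 = 31*3 - 41 = 93 - 41 = 52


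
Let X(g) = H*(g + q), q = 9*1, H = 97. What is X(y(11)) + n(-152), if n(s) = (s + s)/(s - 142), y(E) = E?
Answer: 285332/147 ≈ 1941.0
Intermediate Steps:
q = 9
n(s) = 2*s/(-142 + s) (n(s) = (2*s)/(-142 + s) = 2*s/(-142 + s))
X(g) = 873 + 97*g (X(g) = 97*(g + 9) = 97*(9 + g) = 873 + 97*g)
X(y(11)) + n(-152) = (873 + 97*11) + 2*(-152)/(-142 - 152) = (873 + 1067) + 2*(-152)/(-294) = 1940 + 2*(-152)*(-1/294) = 1940 + 152/147 = 285332/147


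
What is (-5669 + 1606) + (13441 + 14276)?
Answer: 23654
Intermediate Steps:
(-5669 + 1606) + (13441 + 14276) = -4063 + 27717 = 23654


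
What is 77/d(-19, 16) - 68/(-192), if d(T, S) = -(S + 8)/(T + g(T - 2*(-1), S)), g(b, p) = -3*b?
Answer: -1637/16 ≈ -102.31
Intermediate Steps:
d(T, S) = -(8 + S)/(-6 - 2*T) (d(T, S) = -(S + 8)/(T - 3*(T - 2*(-1))) = -(8 + S)/(T - 3*(T + 2)) = -(8 + S)/(T - 3*(2 + T)) = -(8 + S)/(T + (-6 - 3*T)) = -(8 + S)/(-6 - 2*T))
77/d(-19, 16) - 68/(-192) = 77/(((8 + 16)/(2*(3 - 19)))) - 68/(-192) = 77/(((1/2)*24/(-16))) - 68*(-1/192) = 77/(((1/2)*(-1/16)*24)) + 17/48 = 77/(-3/4) + 17/48 = 77*(-4/3) + 17/48 = -308/3 + 17/48 = -1637/16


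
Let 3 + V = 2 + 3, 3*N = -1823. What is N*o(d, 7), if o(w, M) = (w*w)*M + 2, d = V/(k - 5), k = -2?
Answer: -10938/7 ≈ -1562.6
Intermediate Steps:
N = -1823/3 (N = (1/3)*(-1823) = -1823/3 ≈ -607.67)
V = 2 (V = -3 + (2 + 3) = -3 + 5 = 2)
d = -2/7 (d = 2/(-2 - 5) = 2/(-7) = 2*(-1/7) = -2/7 ≈ -0.28571)
o(w, M) = 2 + M*w**2 (o(w, M) = w**2*M + 2 = M*w**2 + 2 = 2 + M*w**2)
N*o(d, 7) = -1823*(2 + 7*(-2/7)**2)/3 = -1823*(2 + 7*(4/49))/3 = -1823*(2 + 4/7)/3 = -1823/3*18/7 = -10938/7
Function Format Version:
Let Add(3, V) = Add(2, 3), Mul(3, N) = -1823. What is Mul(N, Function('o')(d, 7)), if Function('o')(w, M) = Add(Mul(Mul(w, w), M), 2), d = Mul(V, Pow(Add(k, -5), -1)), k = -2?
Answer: Rational(-10938, 7) ≈ -1562.6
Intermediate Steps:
N = Rational(-1823, 3) (N = Mul(Rational(1, 3), -1823) = Rational(-1823, 3) ≈ -607.67)
V = 2 (V = Add(-3, Add(2, 3)) = Add(-3, 5) = 2)
d = Rational(-2, 7) (d = Mul(2, Pow(Add(-2, -5), -1)) = Mul(2, Pow(-7, -1)) = Mul(2, Rational(-1, 7)) = Rational(-2, 7) ≈ -0.28571)
Function('o')(w, M) = Add(2, Mul(M, Pow(w, 2))) (Function('o')(w, M) = Add(Mul(Pow(w, 2), M), 2) = Add(Mul(M, Pow(w, 2)), 2) = Add(2, Mul(M, Pow(w, 2))))
Mul(N, Function('o')(d, 7)) = Mul(Rational(-1823, 3), Add(2, Mul(7, Pow(Rational(-2, 7), 2)))) = Mul(Rational(-1823, 3), Add(2, Mul(7, Rational(4, 49)))) = Mul(Rational(-1823, 3), Add(2, Rational(4, 7))) = Mul(Rational(-1823, 3), Rational(18, 7)) = Rational(-10938, 7)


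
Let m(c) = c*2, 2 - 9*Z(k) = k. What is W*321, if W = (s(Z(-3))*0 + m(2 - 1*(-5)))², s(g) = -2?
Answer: 62916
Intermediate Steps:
Z(k) = 2/9 - k/9
m(c) = 2*c
W = 196 (W = (-2*0 + 2*(2 - 1*(-5)))² = (0 + 2*(2 + 5))² = (0 + 2*7)² = (0 + 14)² = 14² = 196)
W*321 = 196*321 = 62916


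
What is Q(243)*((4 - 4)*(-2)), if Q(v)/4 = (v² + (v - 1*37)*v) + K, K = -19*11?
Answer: 0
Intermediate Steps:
K = -209
Q(v) = -836 + 4*v² + 4*v*(-37 + v) (Q(v) = 4*((v² + (v - 1*37)*v) - 209) = 4*((v² + (v - 37)*v) - 209) = 4*((v² + (-37 + v)*v) - 209) = 4*((v² + v*(-37 + v)) - 209) = 4*(-209 + v² + v*(-37 + v)) = -836 + 4*v² + 4*v*(-37 + v))
Q(243)*((4 - 4)*(-2)) = (-836 - 148*243 + 8*243²)*((4 - 4)*(-2)) = (-836 - 35964 + 8*59049)*(0*(-2)) = (-836 - 35964 + 472392)*0 = 435592*0 = 0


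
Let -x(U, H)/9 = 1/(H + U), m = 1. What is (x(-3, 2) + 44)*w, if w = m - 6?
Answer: -265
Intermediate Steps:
x(U, H) = -9/(H + U)
w = -5 (w = 1 - 6 = -5)
(x(-3, 2) + 44)*w = (-9/(2 - 3) + 44)*(-5) = (-9/(-1) + 44)*(-5) = (-9*(-1) + 44)*(-5) = (9 + 44)*(-5) = 53*(-5) = -265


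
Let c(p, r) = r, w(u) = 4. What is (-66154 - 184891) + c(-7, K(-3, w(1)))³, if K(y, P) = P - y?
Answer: -250702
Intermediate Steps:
(-66154 - 184891) + c(-7, K(-3, w(1)))³ = (-66154 - 184891) + (4 - 1*(-3))³ = -251045 + (4 + 3)³ = -251045 + 7³ = -251045 + 343 = -250702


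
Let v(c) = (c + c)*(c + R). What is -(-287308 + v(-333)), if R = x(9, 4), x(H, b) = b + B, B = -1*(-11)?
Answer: 75520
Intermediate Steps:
B = 11
x(H, b) = 11 + b (x(H, b) = b + 11 = 11 + b)
R = 15 (R = 11 + 4 = 15)
v(c) = 2*c*(15 + c) (v(c) = (c + c)*(c + 15) = (2*c)*(15 + c) = 2*c*(15 + c))
-(-287308 + v(-333)) = -(-287308 + 2*(-333)*(15 - 333)) = -(-287308 + 2*(-333)*(-318)) = -(-287308 + 211788) = -1*(-75520) = 75520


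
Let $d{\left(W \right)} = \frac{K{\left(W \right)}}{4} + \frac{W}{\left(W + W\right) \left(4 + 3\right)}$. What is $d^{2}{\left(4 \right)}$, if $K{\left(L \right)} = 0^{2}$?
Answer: $\frac{1}{196} \approx 0.005102$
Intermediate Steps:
$K{\left(L \right)} = 0$
$d{\left(W \right)} = \frac{1}{14}$ ($d{\left(W \right)} = \frac{0}{4} + \frac{W}{\left(W + W\right) \left(4 + 3\right)} = 0 \cdot \frac{1}{4} + \frac{W}{2 W 7} = 0 + \frac{W}{14 W} = 0 + W \frac{1}{14 W} = 0 + \frac{1}{14} = \frac{1}{14}$)
$d^{2}{\left(4 \right)} = \left(\frac{1}{14}\right)^{2} = \frac{1}{196}$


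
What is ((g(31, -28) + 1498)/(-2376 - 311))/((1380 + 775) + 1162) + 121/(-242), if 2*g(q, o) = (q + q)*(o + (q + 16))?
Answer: -8916953/17825558 ≈ -0.50023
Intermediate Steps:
g(q, o) = q*(16 + o + q) (g(q, o) = ((q + q)*(o + (q + 16)))/2 = ((2*q)*(o + (16 + q)))/2 = ((2*q)*(16 + o + q))/2 = (2*q*(16 + o + q))/2 = q*(16 + o + q))
((g(31, -28) + 1498)/(-2376 - 311))/((1380 + 775) + 1162) + 121/(-242) = ((31*(16 - 28 + 31) + 1498)/(-2376 - 311))/((1380 + 775) + 1162) + 121/(-242) = ((31*19 + 1498)/(-2687))/(2155 + 1162) + 121*(-1/242) = ((589 + 1498)*(-1/2687))/3317 - ½ = (2087*(-1/2687))*(1/3317) - ½ = -2087/2687*1/3317 - ½ = -2087/8912779 - ½ = -8916953/17825558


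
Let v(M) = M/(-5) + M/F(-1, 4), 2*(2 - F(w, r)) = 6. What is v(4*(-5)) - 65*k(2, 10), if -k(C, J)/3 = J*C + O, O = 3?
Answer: 4509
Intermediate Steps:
F(w, r) = -1 (F(w, r) = 2 - 1/2*6 = 2 - 3 = -1)
k(C, J) = -9 - 3*C*J (k(C, J) = -3*(J*C + 3) = -3*(C*J + 3) = -3*(3 + C*J) = -9 - 3*C*J)
v(M) = -6*M/5 (v(M) = M/(-5) + M/(-1) = M*(-1/5) + M*(-1) = -M/5 - M = -6*M/5)
v(4*(-5)) - 65*k(2, 10) = -24*(-5)/5 - 65*(-9 - 3*2*10) = -6/5*(-20) - 65*(-9 - 60) = 24 - 65*(-69) = 24 + 4485 = 4509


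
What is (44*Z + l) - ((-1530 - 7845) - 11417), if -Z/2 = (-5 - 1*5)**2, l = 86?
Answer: 12078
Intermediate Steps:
Z = -200 (Z = -2*(-5 - 1*5)**2 = -2*(-5 - 5)**2 = -2*(-10)**2 = -2*100 = -200)
(44*Z + l) - ((-1530 - 7845) - 11417) = (44*(-200) + 86) - ((-1530 - 7845) - 11417) = (-8800 + 86) - (-9375 - 11417) = -8714 - 1*(-20792) = -8714 + 20792 = 12078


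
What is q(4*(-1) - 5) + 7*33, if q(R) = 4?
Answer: 235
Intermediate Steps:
q(4*(-1) - 5) + 7*33 = 4 + 7*33 = 4 + 231 = 235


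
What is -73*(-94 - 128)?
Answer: 16206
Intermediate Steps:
-73*(-94 - 128) = -73*(-222) = 16206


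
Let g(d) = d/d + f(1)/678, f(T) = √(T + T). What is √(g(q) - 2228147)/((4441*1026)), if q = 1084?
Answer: √(-1024243065864 + 678*√2)/3089283948 ≈ 0.0003276*I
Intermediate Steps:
f(T) = √2*√T (f(T) = √(2*T) = √2*√T)
g(d) = 1 + √2/678 (g(d) = d/d + (√2*√1)/678 = 1 + (√2*1)*(1/678) = 1 + √2*(1/678) = 1 + √2/678)
√(g(q) - 2228147)/((4441*1026)) = √((1 + √2/678) - 2228147)/((4441*1026)) = √(-2228146 + √2/678)/4556466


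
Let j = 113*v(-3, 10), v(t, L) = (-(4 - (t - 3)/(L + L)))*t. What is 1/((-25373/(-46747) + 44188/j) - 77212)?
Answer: -681431019/52593625412447 ≈ -1.2957e-5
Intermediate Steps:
v(t, L) = t*(-4 + (-3 + t)/(2*L)) (v(t, L) = (-(4 - (-3 + t)/(2*L)))*t = (-4 + (-3 + t)/(2*L))*t = t*(-4 + (-3 + t)/(2*L)))
j = 14577/10 (j = 113*((½)*(-3)*(-3 - 3 - 8*10)/10) = 113*((½)*(-3)*(⅒)*(-3 - 3 - 80)) = 113*((½)*(-3)*(⅒)*(-86)) = 113*(129/10) = 14577/10 ≈ 1457.7)
1/((-25373/(-46747) + 44188/j) - 77212) = 1/((-25373/(-46747) + 44188/(14577/10)) - 77212) = 1/((-25373*(-1/46747) + 44188*(10/14577)) - 77212) = 1/((25373/46747 + 441880/14577) - 77212) = 1/(21026426581/681431019 - 77212) = 1/(-52593625412447/681431019) = -681431019/52593625412447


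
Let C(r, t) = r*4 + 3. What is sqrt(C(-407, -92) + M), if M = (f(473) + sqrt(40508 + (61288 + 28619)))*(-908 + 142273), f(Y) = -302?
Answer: sqrt(-42693855 + 141365*sqrt(130415)) ≈ 2890.9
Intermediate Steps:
M = -42692230 + 141365*sqrt(130415) (M = (-302 + sqrt(40508 + (61288 + 28619)))*(-908 + 142273) = (-302 + sqrt(40508 + 89907))*141365 = (-302 + sqrt(130415))*141365 = -42692230 + 141365*sqrt(130415) ≈ 8.3589e+6)
C(r, t) = 3 + 4*r (C(r, t) = 4*r + 3 = 3 + 4*r)
sqrt(C(-407, -92) + M) = sqrt((3 + 4*(-407)) + (-42692230 + 141365*sqrt(130415))) = sqrt((3 - 1628) + (-42692230 + 141365*sqrt(130415))) = sqrt(-1625 + (-42692230 + 141365*sqrt(130415))) = sqrt(-42693855 + 141365*sqrt(130415))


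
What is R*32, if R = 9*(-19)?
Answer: -5472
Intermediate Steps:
R = -171
R*32 = -171*32 = -5472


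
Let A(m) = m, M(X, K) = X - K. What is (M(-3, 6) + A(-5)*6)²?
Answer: 1521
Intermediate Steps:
(M(-3, 6) + A(-5)*6)² = ((-3 - 1*6) - 5*6)² = ((-3 - 6) - 30)² = (-9 - 30)² = (-39)² = 1521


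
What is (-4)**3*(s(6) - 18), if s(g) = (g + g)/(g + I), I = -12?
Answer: 1280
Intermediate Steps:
s(g) = 2*g/(-12 + g) (s(g) = (g + g)/(g - 12) = (2*g)/(-12 + g) = 2*g/(-12 + g))
(-4)**3*(s(6) - 18) = (-4)**3*(2*6/(-12 + 6) - 18) = -64*(2*6/(-6) - 18) = -64*(2*6*(-1/6) - 18) = -64*(-2 - 18) = -64*(-20) = 1280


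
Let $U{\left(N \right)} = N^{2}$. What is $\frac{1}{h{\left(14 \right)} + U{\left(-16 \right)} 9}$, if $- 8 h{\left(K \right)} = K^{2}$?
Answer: $\frac{2}{4559} \approx 0.00043869$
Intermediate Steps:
$h{\left(K \right)} = - \frac{K^{2}}{8}$
$\frac{1}{h{\left(14 \right)} + U{\left(-16 \right)} 9} = \frac{1}{- \frac{14^{2}}{8} + \left(-16\right)^{2} \cdot 9} = \frac{1}{\left(- \frac{1}{8}\right) 196 + 256 \cdot 9} = \frac{1}{- \frac{49}{2} + 2304} = \frac{1}{\frac{4559}{2}} = \frac{2}{4559}$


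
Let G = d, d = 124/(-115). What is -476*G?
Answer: 59024/115 ≈ 513.25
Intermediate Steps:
d = -124/115 (d = 124*(-1/115) = -124/115 ≈ -1.0783)
G = -124/115 ≈ -1.0783
-476*G = -476*(-124/115) = 59024/115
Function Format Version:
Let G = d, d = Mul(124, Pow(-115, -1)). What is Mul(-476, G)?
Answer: Rational(59024, 115) ≈ 513.25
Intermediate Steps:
d = Rational(-124, 115) (d = Mul(124, Rational(-1, 115)) = Rational(-124, 115) ≈ -1.0783)
G = Rational(-124, 115) ≈ -1.0783
Mul(-476, G) = Mul(-476, Rational(-124, 115)) = Rational(59024, 115)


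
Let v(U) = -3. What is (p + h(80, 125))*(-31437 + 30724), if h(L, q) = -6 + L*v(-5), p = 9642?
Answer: -6699348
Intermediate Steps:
h(L, q) = -6 - 3*L (h(L, q) = -6 + L*(-3) = -6 - 3*L)
(p + h(80, 125))*(-31437 + 30724) = (9642 + (-6 - 3*80))*(-31437 + 30724) = (9642 + (-6 - 240))*(-713) = (9642 - 246)*(-713) = 9396*(-713) = -6699348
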